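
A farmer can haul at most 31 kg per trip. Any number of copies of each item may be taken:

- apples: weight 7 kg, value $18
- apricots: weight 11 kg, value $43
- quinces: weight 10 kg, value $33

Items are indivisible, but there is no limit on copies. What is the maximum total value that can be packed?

$109

Best value-per-unit is apricots at 43/11; filling with it alone gives 2×43 = 86.
Optimal mix: 1×apricots + 2×quinces → weight 31, value 109.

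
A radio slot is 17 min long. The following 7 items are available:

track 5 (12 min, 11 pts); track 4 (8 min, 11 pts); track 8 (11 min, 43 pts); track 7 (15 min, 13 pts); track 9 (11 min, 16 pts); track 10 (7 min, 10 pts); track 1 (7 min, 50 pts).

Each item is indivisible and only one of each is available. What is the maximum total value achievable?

61 pts

Check high-value combinations within 17 min:
- track 4+track 1: duration 8+7=15, value 11+50=61
- track 10+track 1: duration 7+7=14, value 10+50=60
- track 1: duration 7, value 50
Best: 61 pts.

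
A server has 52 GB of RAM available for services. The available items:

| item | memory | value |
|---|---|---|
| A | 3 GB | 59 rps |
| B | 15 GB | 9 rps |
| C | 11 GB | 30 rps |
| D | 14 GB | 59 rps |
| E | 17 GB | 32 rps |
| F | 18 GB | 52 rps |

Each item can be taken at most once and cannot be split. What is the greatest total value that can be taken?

202 rps

Check high-value combinations within 52 GB:
- A+D+E+F: memory 3+14+17+18=52, value 59+59+32+52=202
- A+C+D+F: memory 3+11+14+18=46, value 59+30+59+52=200
- A+C+D+E: memory 3+11+14+17=45, value 59+30+59+32=180
Best: 202 rps.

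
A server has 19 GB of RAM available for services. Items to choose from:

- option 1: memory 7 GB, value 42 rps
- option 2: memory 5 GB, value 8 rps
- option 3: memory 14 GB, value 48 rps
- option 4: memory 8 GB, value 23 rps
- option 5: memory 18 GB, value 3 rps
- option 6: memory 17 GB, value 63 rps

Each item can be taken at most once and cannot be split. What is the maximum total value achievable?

65 rps

This is a 0/1 knapsack; check combinations near the capacity.
- option 1+option 4: memory 7+8=15, value 42+23=65
- option 6: memory 17, value 63
- option 2+option 3: memory 5+14=19, value 8+48=56
- option 1+option 2: memory 7+5=12, value 42+8=50
- option 3: memory 14, value 48
Best: 65 rps.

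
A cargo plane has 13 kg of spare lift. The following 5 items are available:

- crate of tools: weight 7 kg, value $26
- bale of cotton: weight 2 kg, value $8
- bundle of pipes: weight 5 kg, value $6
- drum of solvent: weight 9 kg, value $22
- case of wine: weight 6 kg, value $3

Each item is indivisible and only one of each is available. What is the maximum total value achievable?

$34

Check high-value combinations within 13 kg:
- crate of tools+bale of cotton: weight 7+2=9, value 26+8=34
- crate of tools+bundle of pipes: weight 7+5=12, value 26+6=32
- bale of cotton+drum of solvent: weight 2+9=11, value 8+22=30
- crate of tools+case of wine: weight 7+6=13, value 26+3=29
Best: $34.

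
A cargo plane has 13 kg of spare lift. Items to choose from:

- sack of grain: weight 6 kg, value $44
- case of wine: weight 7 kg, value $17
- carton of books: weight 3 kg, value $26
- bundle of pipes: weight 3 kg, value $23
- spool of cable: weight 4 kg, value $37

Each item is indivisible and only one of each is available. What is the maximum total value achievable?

Check high-value combinations within 13 kg:
- sack of grain+carton of books+spool of cable: weight 6+3+4=13, value 44+26+37=107
- sack of grain+bundle of pipes+spool of cable: weight 6+3+4=13, value 44+23+37=104
- sack of grain+carton of books+bundle of pipes: weight 6+3+3=12, value 44+26+23=93
- carton of books+bundle of pipes+spool of cable: weight 3+3+4=10, value 26+23+37=86
Best: $107.

$107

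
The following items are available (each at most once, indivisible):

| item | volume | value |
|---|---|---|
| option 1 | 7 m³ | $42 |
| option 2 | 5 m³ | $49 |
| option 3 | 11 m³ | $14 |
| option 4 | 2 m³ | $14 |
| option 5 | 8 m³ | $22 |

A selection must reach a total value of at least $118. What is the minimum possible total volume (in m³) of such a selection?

22

Subsets with value ≥ 118, sorted by total volume:
- option 1+option 2+option 4+option 5: volume 22, value 127
- option 1+option 2+option 3+option 4: volume 25, value 119
Minimum volume: 22 m³.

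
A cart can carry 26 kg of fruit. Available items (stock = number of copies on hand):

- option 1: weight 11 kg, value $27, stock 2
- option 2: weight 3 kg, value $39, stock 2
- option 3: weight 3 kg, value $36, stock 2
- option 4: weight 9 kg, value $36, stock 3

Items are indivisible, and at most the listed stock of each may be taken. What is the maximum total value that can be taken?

Top feasible selections:
- 2×option 2 + 2×option 3 + 1×option 4: weight 21, value 186
- 1×option 1 + 2×option 2 + 2×option 3: weight 23, value 177
Best: $186.

$186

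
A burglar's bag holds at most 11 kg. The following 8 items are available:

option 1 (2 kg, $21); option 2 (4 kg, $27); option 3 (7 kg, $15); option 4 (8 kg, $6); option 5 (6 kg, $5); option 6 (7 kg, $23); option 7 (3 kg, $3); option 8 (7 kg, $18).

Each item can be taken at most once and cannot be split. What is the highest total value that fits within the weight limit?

This is a 0/1 knapsack; check combinations near the capacity.
- option 1+option 2+option 7: weight 2+4+3=9, value 21+27+3=51
- option 2+option 6: weight 4+7=11, value 27+23=50
- option 1+option 2: weight 2+4=6, value 21+27=48
- option 2+option 8: weight 4+7=11, value 27+18=45
Best: $51.

$51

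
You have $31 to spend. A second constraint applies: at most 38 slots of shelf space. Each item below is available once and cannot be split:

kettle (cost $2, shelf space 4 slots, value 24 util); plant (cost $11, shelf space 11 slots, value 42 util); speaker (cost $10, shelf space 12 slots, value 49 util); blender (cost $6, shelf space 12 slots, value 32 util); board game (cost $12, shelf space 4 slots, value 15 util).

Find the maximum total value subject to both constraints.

123 util

Feasible sets respecting both limits:
- plant+speaker+blender: cost 27, shelf space 35, value 123
- kettle+speaker+blender+board game: cost 30, shelf space 32, value 120
- kettle+plant+speaker: cost 23, shelf space 27, value 115
Best: 123 util.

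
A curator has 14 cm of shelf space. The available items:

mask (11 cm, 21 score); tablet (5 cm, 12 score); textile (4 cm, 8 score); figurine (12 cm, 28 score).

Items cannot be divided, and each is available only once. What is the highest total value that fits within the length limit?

Check high-value combinations within 14 cm:
- figurine: length 12, value 28
- mask: length 11, value 21
- tablet+textile: length 5+4=9, value 12+8=20
- tablet: length 5, value 12
- textile: length 4, value 8
Best: 28 score.

28 score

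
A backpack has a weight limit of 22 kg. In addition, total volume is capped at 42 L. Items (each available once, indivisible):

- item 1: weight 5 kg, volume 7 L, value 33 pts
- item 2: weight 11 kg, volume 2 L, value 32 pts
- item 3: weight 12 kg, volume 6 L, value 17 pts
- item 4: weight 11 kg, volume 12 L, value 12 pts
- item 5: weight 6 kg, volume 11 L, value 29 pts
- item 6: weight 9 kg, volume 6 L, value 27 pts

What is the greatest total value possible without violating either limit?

94 pts

Feasible sets respecting both limits:
- item 1+item 2+item 5: weight 22, volume 20, value 94
- item 1+item 5+item 6: weight 20, volume 24, value 89
- item 1+item 4+item 5: weight 22, volume 30, value 74
Best: 94 pts.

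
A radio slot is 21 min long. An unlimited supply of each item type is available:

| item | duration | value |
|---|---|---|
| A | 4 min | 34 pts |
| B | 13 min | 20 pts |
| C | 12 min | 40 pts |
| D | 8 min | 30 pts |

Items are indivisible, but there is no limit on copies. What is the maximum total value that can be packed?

170 pts

Best value-per-unit is A at 34/4, and filling with it alone uses duration 5×4=20. No mix of the others beats 5×34 = 170.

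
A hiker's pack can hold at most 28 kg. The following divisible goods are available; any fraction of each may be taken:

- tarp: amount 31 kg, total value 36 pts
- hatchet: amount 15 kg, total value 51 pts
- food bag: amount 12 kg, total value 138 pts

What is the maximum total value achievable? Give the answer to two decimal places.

Take in order of value per unit:
- food bag (138/12 per unit): all 12 → value 138, running total 138.00
- hatchet (51/15 per unit): all 15 → value 51, running total 189.00
- tarp (36/31 per unit): 1 of 31 → value 1×36/31 = 1.1613, running total 190.16
Total 190.16.

190.16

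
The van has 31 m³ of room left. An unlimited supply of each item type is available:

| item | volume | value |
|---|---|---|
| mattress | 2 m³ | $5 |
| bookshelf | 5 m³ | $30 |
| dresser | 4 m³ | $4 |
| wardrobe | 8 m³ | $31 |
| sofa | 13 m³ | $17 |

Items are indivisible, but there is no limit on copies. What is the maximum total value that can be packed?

Best value-per-unit is bookshelf at 30/5, and filling with it alone uses volume 6×5=30. No mix of the others beats 6×30 = 180.

$180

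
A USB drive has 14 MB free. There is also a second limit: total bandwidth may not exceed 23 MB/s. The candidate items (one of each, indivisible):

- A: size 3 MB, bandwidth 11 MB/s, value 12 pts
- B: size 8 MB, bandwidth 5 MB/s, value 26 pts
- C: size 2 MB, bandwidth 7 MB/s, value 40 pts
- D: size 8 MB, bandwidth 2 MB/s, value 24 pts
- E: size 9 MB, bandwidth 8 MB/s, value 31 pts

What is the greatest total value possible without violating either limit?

Feasible sets respecting both limits:
- A+B+C: size 13, bandwidth 23, value 78
- A+C+D: size 13, bandwidth 20, value 76
- C+E: size 11, bandwidth 15, value 71
Best: 78 pts.

78 pts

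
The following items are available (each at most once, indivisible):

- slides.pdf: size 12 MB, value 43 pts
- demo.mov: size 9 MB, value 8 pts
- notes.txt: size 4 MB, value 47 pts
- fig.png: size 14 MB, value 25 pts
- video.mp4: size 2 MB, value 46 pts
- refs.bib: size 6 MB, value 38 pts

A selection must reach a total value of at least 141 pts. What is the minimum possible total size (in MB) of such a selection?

Subsets with value ≥ 141, sorted by total size:
- slides.pdf+notes.txt+video.mp4+refs.bib: size 24, value 174
- notes.txt+fig.png+video.mp4+refs.bib: size 26, value 156
- slides.pdf+demo.mov+notes.txt+video.mp4: size 27, value 144
Minimum size: 24 MB.

24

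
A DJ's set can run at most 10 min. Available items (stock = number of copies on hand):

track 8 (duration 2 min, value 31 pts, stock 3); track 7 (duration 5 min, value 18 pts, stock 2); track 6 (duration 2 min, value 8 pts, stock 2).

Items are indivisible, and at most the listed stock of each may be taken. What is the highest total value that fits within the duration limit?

109 pts

Top feasible selections:
- 3×track 8 + 2×track 6: duration 10, value 109
- 3×track 8 + 1×track 6: duration 8, value 101
Best: 109 pts.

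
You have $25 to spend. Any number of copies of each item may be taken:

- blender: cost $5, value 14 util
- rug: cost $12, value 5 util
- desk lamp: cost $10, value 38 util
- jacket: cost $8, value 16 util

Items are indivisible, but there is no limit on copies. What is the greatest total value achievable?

Best value-per-unit is desk lamp at 38/10; filling with it alone gives 2×38 = 76.
Optimal mix: 1×blender + 2×desk lamp → cost 25, value 90.

90 util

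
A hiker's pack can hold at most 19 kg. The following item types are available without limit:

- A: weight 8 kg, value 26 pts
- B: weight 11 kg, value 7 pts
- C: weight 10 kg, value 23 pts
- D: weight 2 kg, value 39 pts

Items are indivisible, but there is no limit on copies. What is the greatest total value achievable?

Best value-per-unit is D at 39/2, and filling with it alone uses weight 9×2=18. No mix of the others beats 9×39 = 351.

351 pts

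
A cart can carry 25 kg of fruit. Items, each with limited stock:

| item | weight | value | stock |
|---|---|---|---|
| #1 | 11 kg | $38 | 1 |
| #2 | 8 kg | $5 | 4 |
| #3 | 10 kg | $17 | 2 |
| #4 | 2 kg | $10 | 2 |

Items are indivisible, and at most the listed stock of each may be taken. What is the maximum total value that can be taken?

$75

Best selections within weight 25 and stock limits:
- 1×#1 + 1×#3 + 2×#4: weight 25, value 75
- 1×#1 + 1×#3 + 1×#4: weight 23, value 65
Best: $75.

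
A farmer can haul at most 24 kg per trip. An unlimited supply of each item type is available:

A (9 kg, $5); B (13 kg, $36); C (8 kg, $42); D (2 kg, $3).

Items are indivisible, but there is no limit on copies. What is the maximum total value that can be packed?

Best value-per-unit is C at 42/8, and filling with it alone uses weight 3×8=24. No mix of the others beats 3×42 = 126.

$126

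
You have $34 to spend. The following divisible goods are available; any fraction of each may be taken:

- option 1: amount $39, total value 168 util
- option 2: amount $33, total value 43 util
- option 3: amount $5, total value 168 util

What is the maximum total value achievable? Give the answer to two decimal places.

292.92

Take in order of value per unit:
- option 3 (168/5 per unit): all 5 → value 168, running total 168.00
- option 1 (168/39 per unit): 29 of 39 → value 29×168/39 = 124.9231, running total 292.92
Total 292.92.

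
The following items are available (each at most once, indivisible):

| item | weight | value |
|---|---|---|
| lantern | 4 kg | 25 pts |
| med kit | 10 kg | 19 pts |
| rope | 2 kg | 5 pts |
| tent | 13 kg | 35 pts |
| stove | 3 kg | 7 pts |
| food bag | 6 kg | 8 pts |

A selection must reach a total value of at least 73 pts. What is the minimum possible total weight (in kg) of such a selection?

Subsets with value ≥ 73, sorted by total weight:
- lantern+rope+tent+food bag: weight 25, value 73
- lantern+tent+stove+food bag: weight 26, value 75
Minimum weight: 25 kg.

25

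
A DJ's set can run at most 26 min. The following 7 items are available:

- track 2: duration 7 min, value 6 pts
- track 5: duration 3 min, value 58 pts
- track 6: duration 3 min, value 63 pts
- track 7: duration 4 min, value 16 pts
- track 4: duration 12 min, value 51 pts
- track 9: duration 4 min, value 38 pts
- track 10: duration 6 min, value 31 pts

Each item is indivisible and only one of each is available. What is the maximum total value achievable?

226 pts

Check high-value combinations within 26 min:
- track 5+track 6+track 7+track 4+track 9: duration 3+3+4+12+4=26, value 58+63+16+51+38=226
- track 5+track 6+track 4+track 9: duration 3+3+12+4=22, value 58+63+51+38=210
- track 5+track 6+track 7+track 9+track 10: duration 3+3+4+4+6=20, value 58+63+16+38+31=206
- track 5+track 6+track 4+track 10: duration 3+3+12+6=24, value 58+63+51+31=203
- track 2+track 5+track 6+track 9+track 10: duration 7+3+3+4+6=23, value 6+58+63+38+31=196
Best: 226 pts.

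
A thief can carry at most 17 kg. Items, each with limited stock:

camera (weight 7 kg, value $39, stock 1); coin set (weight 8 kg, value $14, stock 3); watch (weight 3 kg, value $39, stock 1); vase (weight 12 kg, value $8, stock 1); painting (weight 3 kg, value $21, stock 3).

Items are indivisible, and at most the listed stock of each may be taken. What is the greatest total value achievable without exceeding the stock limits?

$120

Top feasible selections:
- 1×camera + 1×watch + 2×painting: weight 16, value 120
- 1×watch + 3×painting: weight 12, value 102
Best: $120.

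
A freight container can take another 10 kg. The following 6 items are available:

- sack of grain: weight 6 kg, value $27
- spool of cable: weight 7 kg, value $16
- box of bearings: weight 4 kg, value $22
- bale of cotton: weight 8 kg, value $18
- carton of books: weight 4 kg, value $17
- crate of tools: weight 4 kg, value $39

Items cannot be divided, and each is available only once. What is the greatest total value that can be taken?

Check high-value combinations within 10 kg:
- sack of grain+crate of tools: weight 6+4=10, value 27+39=66
- box of bearings+crate of tools: weight 4+4=8, value 22+39=61
- carton of books+crate of tools: weight 4+4=8, value 17+39=56
- sack of grain+box of bearings: weight 6+4=10, value 27+22=49
- sack of grain+carton of books: weight 6+4=10, value 27+17=44
Best: $66.

$66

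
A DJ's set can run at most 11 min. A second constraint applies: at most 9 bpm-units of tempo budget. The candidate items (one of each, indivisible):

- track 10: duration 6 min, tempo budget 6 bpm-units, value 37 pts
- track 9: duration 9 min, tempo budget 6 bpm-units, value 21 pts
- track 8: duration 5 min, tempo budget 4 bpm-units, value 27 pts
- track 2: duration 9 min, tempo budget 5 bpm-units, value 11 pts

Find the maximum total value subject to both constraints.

Feasible sets respecting both limits:
- track 10: duration 6, tempo budget 6, value 37
- track 8: duration 5, tempo budget 4, value 27
- track 9: duration 9, tempo budget 6, value 21
- track 2: duration 9, tempo budget 5, value 11
Best: 37 pts.

37 pts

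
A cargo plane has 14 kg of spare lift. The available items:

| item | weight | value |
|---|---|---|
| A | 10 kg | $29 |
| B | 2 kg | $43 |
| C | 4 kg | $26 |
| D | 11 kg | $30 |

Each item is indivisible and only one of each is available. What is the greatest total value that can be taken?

Check high-value combinations within 14 kg:
- B+D: weight 2+11=13, value 43+30=73
- A+B: weight 10+2=12, value 29+43=72
- B+C: weight 2+4=6, value 43+26=69
- A+C: weight 10+4=14, value 29+26=55
- B: weight 2, value 43
Best: $73.

$73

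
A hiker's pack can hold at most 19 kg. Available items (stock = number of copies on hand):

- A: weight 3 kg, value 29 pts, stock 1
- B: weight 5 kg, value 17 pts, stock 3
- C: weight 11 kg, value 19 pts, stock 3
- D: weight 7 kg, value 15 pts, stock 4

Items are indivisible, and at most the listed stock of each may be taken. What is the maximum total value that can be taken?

80 pts

Best selections within weight 19 and stock limits:
- 1×A + 3×B: weight 18, value 80
- 1×A + 1×B + 1×C: weight 19, value 65
Best: 80 pts.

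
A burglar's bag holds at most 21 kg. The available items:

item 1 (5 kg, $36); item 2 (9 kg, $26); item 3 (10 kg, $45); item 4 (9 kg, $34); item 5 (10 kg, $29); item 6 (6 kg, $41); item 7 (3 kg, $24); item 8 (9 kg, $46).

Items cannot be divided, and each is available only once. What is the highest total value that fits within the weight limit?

Check high-value combinations within 21 kg:
- item 1+item 6+item 8: weight 5+6+9=20, value 36+41+46=123
- item 1+item 3+item 6: weight 5+10+6=21, value 36+45+41=122
- item 6+item 7+item 8: weight 6+3+9=18, value 41+24+46=111
- item 1+item 4+item 6: weight 5+9+6=20, value 36+34+41=111
- item 3+item 6+item 7: weight 10+6+3=19, value 45+41+24=110
Best: $123.

$123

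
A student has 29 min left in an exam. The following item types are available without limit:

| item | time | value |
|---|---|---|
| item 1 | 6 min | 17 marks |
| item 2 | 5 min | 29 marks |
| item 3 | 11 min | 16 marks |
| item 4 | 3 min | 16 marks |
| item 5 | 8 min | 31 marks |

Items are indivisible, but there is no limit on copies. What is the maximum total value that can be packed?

164 marks

Best value-per-unit is item 2 at 29/5; filling with it alone gives 5×29 = 145.
Optimal mix: 4×item 2 + 3×item 4 → time 29, value 164.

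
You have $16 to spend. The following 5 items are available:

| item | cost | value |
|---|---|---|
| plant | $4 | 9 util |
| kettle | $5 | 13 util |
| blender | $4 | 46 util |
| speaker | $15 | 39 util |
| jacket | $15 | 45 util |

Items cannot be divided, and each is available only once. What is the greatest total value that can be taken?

68 util

Check high-value combinations within $16:
- plant+kettle+blender: cost 4+5+4=13, value 9+13+46=68
- kettle+blender: cost 5+4=9, value 13+46=59
- plant+blender: cost 4+4=8, value 9+46=55
- blender: cost 4, value 46
- jacket: cost 15, value 45
Best: 68 util.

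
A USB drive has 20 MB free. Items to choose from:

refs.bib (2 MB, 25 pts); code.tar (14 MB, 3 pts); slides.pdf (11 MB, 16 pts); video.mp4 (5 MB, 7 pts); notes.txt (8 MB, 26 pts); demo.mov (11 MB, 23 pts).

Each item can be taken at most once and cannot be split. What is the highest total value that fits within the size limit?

58 pts

Check high-value combinations within 20 MB:
- refs.bib+video.mp4+notes.txt: size 2+5+8=15, value 25+7+26=58
- refs.bib+video.mp4+demo.mov: size 2+5+11=18, value 25+7+23=55
- refs.bib+notes.txt: size 2+8=10, value 25+26=51
- notes.txt+demo.mov: size 8+11=19, value 26+23=49
- refs.bib+demo.mov: size 2+11=13, value 25+23=48
Best: 58 pts.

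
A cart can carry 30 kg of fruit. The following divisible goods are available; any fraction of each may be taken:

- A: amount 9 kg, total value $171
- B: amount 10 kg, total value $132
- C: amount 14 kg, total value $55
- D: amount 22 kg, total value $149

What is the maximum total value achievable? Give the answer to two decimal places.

377.50

Take in order of value per unit:
- A (171/9 per unit): all 9 → value 171, running total 171.00
- B (132/10 per unit): all 10 → value 132, running total 303.00
- D (149/22 per unit): 11 of 22 → value 11×149/22 = 74.5000, running total 377.50
Total 377.50.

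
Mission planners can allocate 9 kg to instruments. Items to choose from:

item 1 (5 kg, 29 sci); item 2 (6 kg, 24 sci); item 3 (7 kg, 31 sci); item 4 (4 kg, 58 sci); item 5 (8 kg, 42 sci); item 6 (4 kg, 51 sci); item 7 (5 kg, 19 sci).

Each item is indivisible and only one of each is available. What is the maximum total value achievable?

109 sci

Check high-value combinations within 9 kg:
- item 4+item 6: mass 4+4=8, value 58+51=109
- item 1+item 4: mass 5+4=9, value 29+58=87
- item 1+item 6: mass 5+4=9, value 29+51=80
- item 4+item 7: mass 4+5=9, value 58+19=77
- item 6+item 7: mass 4+5=9, value 51+19=70
Best: 109 sci.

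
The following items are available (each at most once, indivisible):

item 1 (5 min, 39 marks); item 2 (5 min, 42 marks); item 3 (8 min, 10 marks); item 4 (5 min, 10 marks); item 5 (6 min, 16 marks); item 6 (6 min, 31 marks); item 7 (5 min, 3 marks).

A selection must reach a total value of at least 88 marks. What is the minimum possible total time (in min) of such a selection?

15

Subsets with value ≥ 88, sorted by total time:
- item 1+item 2+item 4: time 15, value 91
- item 1+item 2+item 6: time 16, value 112
- item 1+item 2+item 5: time 16, value 97
Minimum time: 15 min.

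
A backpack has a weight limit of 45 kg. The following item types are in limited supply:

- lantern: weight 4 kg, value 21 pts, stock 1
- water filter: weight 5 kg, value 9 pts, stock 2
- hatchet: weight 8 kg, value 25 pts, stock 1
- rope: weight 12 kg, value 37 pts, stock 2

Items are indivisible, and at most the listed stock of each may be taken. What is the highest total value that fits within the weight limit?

129 pts

Best selections within weight 45 and stock limits:
- 1×lantern + 1×water filter + 1×hatchet + 2×rope: weight 41, value 129
- 1×lantern + 1×hatchet + 2×rope: weight 36, value 120
- 2×water filter + 1×hatchet + 2×rope: weight 42, value 117
- 1×lantern + 2×water filter + 2×rope: weight 38, value 113
Best: 129 pts.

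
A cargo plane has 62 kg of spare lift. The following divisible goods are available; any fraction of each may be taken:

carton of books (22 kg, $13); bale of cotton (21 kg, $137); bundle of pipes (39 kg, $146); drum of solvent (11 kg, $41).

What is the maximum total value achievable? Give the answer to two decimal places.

Take in order of value per unit:
- bale of cotton (137/21 per unit): all 21 → value 137, running total 137.00
- bundle of pipes (146/39 per unit): all 39 → value 146, running total 283.00
- drum of solvent (41/11 per unit): 2 of 11 → value 2×41/11 = 7.4545, running total 290.45
Total 290.45.

290.45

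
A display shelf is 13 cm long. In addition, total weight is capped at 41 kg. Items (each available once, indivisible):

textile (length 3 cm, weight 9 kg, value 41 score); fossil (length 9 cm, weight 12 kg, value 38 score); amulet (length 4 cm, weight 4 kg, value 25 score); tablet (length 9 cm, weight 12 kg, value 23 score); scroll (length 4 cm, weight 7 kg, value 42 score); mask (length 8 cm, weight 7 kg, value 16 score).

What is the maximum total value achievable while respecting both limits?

Feasible sets respecting both limits:
- textile+amulet+scroll: length 11, weight 20, value 108
- textile+scroll: length 7, weight 16, value 83
- fossil+scroll: length 13, weight 19, value 80
Best: 108 score.

108 score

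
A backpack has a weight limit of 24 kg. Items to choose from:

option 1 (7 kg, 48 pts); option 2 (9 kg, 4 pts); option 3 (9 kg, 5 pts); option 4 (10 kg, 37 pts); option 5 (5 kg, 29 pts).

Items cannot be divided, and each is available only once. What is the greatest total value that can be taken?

114 pts

Check high-value combinations within 24 kg:
- option 1+option 4+option 5: weight 7+10+5=22, value 48+37+29=114
- option 1+option 4: weight 7+10=17, value 48+37=85
- option 1+option 3+option 5: weight 7+9+5=21, value 48+5+29=82
Best: 114 pts.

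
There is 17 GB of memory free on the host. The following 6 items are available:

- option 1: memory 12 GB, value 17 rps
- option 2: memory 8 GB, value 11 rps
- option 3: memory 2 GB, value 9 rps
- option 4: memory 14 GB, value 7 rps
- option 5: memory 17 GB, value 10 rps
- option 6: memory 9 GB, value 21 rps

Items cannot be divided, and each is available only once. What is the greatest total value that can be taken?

32 rps

Check high-value combinations within 17 GB:
- option 2+option 6: memory 8+9=17, value 11+21=32
- option 3+option 6: memory 2+9=11, value 9+21=30
- option 1+option 3: memory 12+2=14, value 17+9=26
Best: 32 rps.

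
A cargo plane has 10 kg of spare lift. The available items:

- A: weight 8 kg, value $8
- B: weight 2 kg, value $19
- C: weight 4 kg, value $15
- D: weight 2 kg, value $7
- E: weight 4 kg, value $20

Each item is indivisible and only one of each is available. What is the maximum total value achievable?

$54

Check high-value combinations within 10 kg:
- B+C+E: weight 2+4+4=10, value 19+15+20=54
- B+D+E: weight 2+2+4=8, value 19+7+20=46
- C+D+E: weight 4+2+4=10, value 15+7+20=42
- B+C+D: weight 2+4+2=8, value 19+15+7=41
- B+E: weight 2+4=6, value 19+20=39
Best: $54.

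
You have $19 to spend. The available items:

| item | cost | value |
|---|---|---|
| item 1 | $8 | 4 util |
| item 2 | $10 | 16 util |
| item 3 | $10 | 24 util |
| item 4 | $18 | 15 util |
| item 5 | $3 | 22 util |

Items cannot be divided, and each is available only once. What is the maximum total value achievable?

Check high-value combinations within $19:
- item 3+item 5: cost 10+3=13, value 24+22=46
- item 2+item 5: cost 10+3=13, value 16+22=38
- item 1+item 3: cost 8+10=18, value 4+24=28
Best: 46 util.

46 util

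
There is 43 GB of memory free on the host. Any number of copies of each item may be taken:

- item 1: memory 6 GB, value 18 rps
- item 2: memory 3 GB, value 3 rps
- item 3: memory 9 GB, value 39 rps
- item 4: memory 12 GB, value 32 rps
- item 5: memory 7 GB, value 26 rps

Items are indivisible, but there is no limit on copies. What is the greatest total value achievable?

Best value-per-unit is item 3 at 39/9; filling with it alone gives 4×39 = 156.
Optimal mix: 4×item 3 + 1×item 5 → memory 43, value 182.

182 rps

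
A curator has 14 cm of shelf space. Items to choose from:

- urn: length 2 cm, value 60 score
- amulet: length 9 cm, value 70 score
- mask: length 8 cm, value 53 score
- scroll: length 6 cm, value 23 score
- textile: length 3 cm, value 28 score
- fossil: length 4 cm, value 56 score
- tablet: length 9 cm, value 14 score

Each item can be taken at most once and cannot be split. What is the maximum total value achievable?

Check high-value combinations within 14 cm:
- urn+mask+fossil: length 2+8+4=14, value 60+53+56=169
- urn+amulet+textile: length 2+9+3=14, value 60+70+28=158
- urn+textile+fossil: length 2+3+4=9, value 60+28+56=144
Best: 169 score.

169 score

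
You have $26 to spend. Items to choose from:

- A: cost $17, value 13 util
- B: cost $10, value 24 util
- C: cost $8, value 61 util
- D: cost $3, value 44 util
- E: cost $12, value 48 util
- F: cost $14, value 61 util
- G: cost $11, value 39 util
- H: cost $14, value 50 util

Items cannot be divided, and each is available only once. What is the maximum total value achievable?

166 util

Check high-value combinations within $26:
- C+D+F: cost 8+3+14=25, value 61+44+61=166
- C+D+H: cost 8+3+14=25, value 61+44+50=155
- C+D+E: cost 8+3+12=23, value 61+44+48=153
Best: 166 util.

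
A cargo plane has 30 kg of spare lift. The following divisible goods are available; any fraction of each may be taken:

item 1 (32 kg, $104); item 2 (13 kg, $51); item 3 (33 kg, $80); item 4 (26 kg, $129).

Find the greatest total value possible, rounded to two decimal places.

144.69

Take in order of value per unit:
- item 4 (129/26 per unit): all 26 → value 129, running total 129.00
- item 2 (51/13 per unit): 4 of 13 → value 4×51/13 = 15.6923, running total 144.69
Total 144.69.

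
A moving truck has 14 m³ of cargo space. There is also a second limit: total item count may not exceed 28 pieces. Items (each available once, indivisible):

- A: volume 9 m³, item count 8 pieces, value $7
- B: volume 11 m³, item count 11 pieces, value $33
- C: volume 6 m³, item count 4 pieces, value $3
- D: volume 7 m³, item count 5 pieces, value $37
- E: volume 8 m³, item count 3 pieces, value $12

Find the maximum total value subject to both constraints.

$40

Feasible sets respecting both limits:
- C+D: volume 13, item count 9, value 40
- D: volume 7, item count 5, value 37
- B: volume 11, item count 11, value 33
- C+E: volume 14, item count 7, value 15
Best: $40.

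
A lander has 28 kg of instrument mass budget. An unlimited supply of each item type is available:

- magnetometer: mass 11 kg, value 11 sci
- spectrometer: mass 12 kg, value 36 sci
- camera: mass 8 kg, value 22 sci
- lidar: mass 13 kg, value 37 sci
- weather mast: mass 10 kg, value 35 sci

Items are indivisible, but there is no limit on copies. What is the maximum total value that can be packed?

92 sci

Best value-per-unit is weather mast at 35/10; filling with it alone gives 2×35 = 70.
Optimal mix: 1×camera + 2×weather mast → mass 28, value 92.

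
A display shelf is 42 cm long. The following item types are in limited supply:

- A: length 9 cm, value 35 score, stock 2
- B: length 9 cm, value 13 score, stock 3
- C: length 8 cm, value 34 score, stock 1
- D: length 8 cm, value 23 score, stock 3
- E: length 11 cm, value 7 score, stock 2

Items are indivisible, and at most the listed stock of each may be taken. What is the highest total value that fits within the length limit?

150 score

Best selections within length 42 and stock limits:
- 2×A + 1×C + 2×D: length 42, value 150
- 2×A + 3×D: length 42, value 139
Best: 150 score.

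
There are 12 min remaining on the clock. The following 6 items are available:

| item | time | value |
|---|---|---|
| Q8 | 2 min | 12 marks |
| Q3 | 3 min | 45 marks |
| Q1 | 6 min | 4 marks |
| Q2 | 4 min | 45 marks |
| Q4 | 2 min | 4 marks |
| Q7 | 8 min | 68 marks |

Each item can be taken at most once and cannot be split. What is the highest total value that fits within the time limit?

This is a 0/1 knapsack; check combinations near the capacity.
- Q3+Q7: time 3+8=11, value 45+68=113
- Q2+Q7: time 4+8=12, value 45+68=113
- Q8+Q3+Q2+Q4: time 2+3+4+2=11, value 12+45+45+4=106
Best: 113 marks.

113 marks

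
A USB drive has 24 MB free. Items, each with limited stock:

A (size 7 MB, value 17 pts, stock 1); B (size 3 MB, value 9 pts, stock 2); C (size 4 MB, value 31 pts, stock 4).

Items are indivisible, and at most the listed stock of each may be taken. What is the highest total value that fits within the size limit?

142 pts

Top feasible selections:
- 2×B + 4×C: size 22, value 142
- 1×A + 4×C: size 23, value 141
- 1×B + 4×C: size 19, value 133
- 4×C: size 16, value 124
Best: 142 pts.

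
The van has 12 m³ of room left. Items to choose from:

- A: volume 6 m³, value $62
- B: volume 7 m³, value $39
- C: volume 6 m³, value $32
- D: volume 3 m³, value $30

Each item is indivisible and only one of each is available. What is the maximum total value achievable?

$94

Check high-value combinations within 12 m³:
- A+C: volume 6+6=12, value 62+32=94
- A+D: volume 6+3=9, value 62+30=92
- B+D: volume 7+3=10, value 39+30=69
- A: volume 6, value 62
- C+D: volume 6+3=9, value 32+30=62
Best: $94.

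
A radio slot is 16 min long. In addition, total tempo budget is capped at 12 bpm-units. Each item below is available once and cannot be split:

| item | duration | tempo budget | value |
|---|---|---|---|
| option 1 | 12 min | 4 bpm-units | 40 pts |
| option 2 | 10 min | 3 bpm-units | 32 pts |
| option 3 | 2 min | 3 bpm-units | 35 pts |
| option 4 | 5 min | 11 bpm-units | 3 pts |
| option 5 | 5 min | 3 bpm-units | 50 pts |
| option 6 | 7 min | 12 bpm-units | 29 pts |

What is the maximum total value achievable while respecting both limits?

85 pts

Feasible sets respecting both limits:
- option 3+option 5: duration 7, tempo budget 6, value 85
- option 2+option 5: duration 15, tempo budget 6, value 82
- option 1+option 3: duration 14, tempo budget 7, value 75
- option 2+option 3: duration 12, tempo budget 6, value 67
Best: 85 pts.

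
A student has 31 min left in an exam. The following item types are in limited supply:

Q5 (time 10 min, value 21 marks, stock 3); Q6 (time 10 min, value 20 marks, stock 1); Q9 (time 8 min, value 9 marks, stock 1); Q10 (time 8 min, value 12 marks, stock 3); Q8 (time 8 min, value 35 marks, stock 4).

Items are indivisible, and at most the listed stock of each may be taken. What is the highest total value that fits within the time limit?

105 marks

Best selections within time 31 and stock limits:
- 3×Q8: time 24, value 105
- 1×Q5 + 2×Q8: time 26, value 91
Best: 105 marks.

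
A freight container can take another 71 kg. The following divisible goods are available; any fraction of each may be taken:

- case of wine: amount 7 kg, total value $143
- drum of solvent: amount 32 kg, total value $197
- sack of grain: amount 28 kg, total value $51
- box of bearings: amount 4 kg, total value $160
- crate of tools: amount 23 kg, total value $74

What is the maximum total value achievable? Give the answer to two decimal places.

583.11

Take in order of value per unit:
- box of bearings (160/4 per unit): all 4 → value 160, running total 160.00
- case of wine (143/7 per unit): all 7 → value 143, running total 303.00
- drum of solvent (197/32 per unit): all 32 → value 197, running total 500.00
- crate of tools (74/23 per unit): all 23 → value 74, running total 574.00
- sack of grain (51/28 per unit): 5 of 28 → value 5×51/28 = 9.1071, running total 583.11
Total 583.11.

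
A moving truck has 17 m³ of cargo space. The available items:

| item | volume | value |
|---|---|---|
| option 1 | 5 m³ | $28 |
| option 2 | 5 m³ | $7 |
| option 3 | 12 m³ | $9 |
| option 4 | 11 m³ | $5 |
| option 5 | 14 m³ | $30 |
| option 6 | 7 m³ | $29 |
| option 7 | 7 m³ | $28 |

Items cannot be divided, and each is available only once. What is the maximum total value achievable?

Check high-value combinations within 17 m³:
- option 1+option 2+option 6: volume 5+5+7=17, value 28+7+29=64
- option 1+option 2+option 7: volume 5+5+7=17, value 28+7+28=63
- option 1+option 6: volume 5+7=12, value 28+29=57
- option 6+option 7: volume 7+7=14, value 29+28=57
Best: $64.

$64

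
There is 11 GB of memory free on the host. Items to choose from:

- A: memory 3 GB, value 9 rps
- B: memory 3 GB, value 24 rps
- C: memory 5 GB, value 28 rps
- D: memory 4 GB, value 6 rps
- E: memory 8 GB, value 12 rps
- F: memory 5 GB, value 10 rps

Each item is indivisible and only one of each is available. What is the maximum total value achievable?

61 rps

This is a 0/1 knapsack; check combinations near the capacity.
- A+B+C: memory 3+3+5=11, value 9+24+28=61
- B+C: memory 3+5=8, value 24+28=52
- A+B+F: memory 3+3+5=11, value 9+24+10=43
Best: 61 rps.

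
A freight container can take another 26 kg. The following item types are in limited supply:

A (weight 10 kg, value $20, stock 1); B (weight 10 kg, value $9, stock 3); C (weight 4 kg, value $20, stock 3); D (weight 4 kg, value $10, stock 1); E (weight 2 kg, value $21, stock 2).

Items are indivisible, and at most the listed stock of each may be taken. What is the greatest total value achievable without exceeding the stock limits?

Top feasible selections:
- 1×A + 3×C + 2×E: weight 26, value 122
- 3×C + 1×D + 2×E: weight 20, value 112
- 1×A + 2×C + 1×D + 2×E: weight 26, value 112
- 1×B + 3×C + 2×E: weight 26, value 111
Best: $122.

$122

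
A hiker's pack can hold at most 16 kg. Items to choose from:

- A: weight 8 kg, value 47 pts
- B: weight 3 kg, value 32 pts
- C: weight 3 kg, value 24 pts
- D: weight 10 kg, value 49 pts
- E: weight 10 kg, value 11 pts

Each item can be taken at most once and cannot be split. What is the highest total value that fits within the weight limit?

105 pts

Check high-value combinations within 16 kg:
- B+C+D: weight 3+3+10=16, value 32+24+49=105
- A+B+C: weight 8+3+3=14, value 47+32+24=103
- B+D: weight 3+10=13, value 32+49=81
Best: 105 pts.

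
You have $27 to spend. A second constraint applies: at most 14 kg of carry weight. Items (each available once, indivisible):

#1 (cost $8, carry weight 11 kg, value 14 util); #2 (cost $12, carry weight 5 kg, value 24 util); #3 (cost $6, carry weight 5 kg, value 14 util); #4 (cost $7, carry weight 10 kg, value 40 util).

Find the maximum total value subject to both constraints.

Feasible sets respecting both limits:
- #4: cost 7, carry weight 10, value 40
- #2+#3: cost 18, carry weight 10, value 38
- #2: cost 12, carry weight 5, value 24
- #1: cost 8, carry weight 11, value 14
Best: 40 util.

40 util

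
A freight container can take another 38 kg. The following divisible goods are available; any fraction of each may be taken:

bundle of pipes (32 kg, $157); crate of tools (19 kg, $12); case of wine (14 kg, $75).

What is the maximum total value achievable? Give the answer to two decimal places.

192.75

Take in order of value per unit:
- case of wine (75/14 per unit): all 14 → value 75, running total 75.00
- bundle of pipes (157/32 per unit): 24 of 32 → value 24×157/32 = 117.7500, running total 192.75
Total 192.75.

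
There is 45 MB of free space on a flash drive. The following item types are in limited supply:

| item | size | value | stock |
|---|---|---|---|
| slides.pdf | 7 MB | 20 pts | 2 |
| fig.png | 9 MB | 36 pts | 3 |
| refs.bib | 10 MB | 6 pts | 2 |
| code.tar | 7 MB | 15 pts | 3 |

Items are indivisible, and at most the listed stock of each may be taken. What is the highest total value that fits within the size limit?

Top feasible selections:
- 2×slides.pdf + 3×fig.png: size 41, value 148
- 1×slides.pdf + 3×fig.png + 1×code.tar: size 41, value 143
- 3×fig.png + 2×code.tar: size 41, value 138
Best: 148 pts.

148 pts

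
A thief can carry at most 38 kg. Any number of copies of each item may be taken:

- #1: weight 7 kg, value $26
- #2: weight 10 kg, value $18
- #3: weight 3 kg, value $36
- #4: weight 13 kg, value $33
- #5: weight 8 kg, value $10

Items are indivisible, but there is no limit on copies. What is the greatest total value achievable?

$432

Best value-per-unit is #3 at 36/3, and filling with it alone uses weight 12×3=36. No mix of the others beats 12×36 = 432.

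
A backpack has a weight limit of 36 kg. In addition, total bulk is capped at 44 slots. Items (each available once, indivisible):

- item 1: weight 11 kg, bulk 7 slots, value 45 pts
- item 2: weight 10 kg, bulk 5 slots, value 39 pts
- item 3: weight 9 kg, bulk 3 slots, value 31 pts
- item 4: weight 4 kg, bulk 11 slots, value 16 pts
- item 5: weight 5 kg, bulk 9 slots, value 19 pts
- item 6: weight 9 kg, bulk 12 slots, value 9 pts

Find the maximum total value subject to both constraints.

Feasible sets respecting both limits:
- item 1+item 2+item 3+item 5: weight 35, bulk 24, value 134
- item 1+item 2+item 3+item 4: weight 34, bulk 26, value 131
- item 1+item 2+item 4+item 5: weight 30, bulk 32, value 119
- item 1+item 2+item 3: weight 30, bulk 15, value 115
Best: 134 pts.

134 pts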